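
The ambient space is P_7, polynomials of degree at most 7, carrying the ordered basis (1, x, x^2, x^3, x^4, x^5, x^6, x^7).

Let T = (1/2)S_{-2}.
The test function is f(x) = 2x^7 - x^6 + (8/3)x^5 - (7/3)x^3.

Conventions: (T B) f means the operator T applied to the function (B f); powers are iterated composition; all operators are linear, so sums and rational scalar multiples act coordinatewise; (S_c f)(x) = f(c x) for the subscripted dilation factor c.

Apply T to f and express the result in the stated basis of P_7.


the image equals g(x) = -128x^7 - 32x^6 - (128/3)x^5 + (28/3)x^3

S_{-2} f = -256x^7 - 64x^6 - (256/3)x^5 + (56/3)x^3
((1/2)S_{-2}) f = -128x^7 - 32x^6 - (128/3)x^5 + (28/3)x^3


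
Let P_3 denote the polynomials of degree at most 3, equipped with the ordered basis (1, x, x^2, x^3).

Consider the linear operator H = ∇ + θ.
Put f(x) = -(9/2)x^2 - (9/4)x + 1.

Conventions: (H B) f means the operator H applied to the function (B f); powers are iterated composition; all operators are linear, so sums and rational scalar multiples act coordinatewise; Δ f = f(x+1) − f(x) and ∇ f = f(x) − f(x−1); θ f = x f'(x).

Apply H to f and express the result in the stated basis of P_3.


∇ f = -9x + 9/4
θ f = -9x^2 - (9/4)x
(∇ + θ) f = -9x^2 - (45/4)x + 9/4

g(x) = -9x^2 - (45/4)x + 9/4


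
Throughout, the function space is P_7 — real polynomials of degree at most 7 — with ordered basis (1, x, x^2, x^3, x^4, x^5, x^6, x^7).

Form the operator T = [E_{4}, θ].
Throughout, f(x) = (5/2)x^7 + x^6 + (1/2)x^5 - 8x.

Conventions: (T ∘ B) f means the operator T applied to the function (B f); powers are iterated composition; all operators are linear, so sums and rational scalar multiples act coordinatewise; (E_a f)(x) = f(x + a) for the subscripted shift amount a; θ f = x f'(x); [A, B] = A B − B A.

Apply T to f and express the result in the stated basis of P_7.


θ f = (35/2)x^7 + 6x^6 + (5/2)x^5 - 8x
E_{4} θ f = (35/2)x^7 + 496x^6 + (12053/2)x^5 + 40690x^4 + 164880x^3 + 400960x^2 + 541816x + 313824
E_{4} f = (5/2)x^7 + 71x^6 + (1729/2)x^5 + 5850x^4 + 23760x^3 + 57920x^2 + 78456x + 45536
θ E_{4} f = (35/2)x^7 + 426x^6 + (8645/2)x^5 + 23400x^4 + 71280x^3 + 115840x^2 + 78456x
[E_{4}, θ] f = 70x^6 + 1704x^5 + 17290x^4 + 93600x^3 + 285120x^2 + 463360x + 313824

g(x) = 70x^6 + 1704x^5 + 17290x^4 + 93600x^3 + 285120x^2 + 463360x + 313824


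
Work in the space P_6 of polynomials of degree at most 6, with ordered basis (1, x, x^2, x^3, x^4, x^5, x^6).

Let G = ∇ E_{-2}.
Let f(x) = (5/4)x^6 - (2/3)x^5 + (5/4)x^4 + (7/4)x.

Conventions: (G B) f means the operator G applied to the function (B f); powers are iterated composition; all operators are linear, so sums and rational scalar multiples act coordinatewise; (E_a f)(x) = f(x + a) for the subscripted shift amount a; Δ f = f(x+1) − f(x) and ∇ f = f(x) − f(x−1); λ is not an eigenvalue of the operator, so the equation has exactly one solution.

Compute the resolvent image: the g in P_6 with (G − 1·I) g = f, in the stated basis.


the result is g(x) = -(5/4)x^6 - (41/6)x^5 + (175/3)x^4 + 100x^3 - (18355/12)x^2 + (2043/4)x + 67877/12

write g with unknown coordinates in the stated basis and equate coefficients in (G − 1·I) g = f
solving from the highest basis element down gives g = -(5/4)x^6 - (41/6)x^5 + (175/3)x^4 + 100x^3 - (18355/12)x^2 + (2043/4)x + 67877/12
check: G g = -(15/2)x^5 + (715/12)x^4 + 100x^3 - (18355/12)x^2 + (1025/2)x + 67877/12
so G g − 1·g = (5/4)x^6 - (2/3)x^5 + (5/4)x^4 + (7/4)x = f ✓


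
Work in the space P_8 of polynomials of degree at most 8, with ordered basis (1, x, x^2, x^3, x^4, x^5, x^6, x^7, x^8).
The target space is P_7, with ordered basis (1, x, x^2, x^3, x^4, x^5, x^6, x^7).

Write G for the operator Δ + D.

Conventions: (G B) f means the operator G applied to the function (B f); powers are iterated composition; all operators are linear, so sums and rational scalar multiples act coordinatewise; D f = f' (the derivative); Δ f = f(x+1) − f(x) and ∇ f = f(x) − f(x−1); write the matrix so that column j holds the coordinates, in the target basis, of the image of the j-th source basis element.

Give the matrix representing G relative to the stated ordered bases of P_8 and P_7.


image of 1: 0
image of x: 2
image of x^2: 4x + 1
image of x^3: 6x^2 + 3x + 1
image of x^4: 8x^3 + 6x^2 + 4x + 1
image of x^5: 10x^4 + 10x^3 + 10x^2 + 5x + 1
image of x^6: 12x^5 + 15x^4 + 20x^3 + 15x^2 + 6x + 1
image of x^7: 14x^6 + 21x^5 + 35x^4 + 35x^3 + 21x^2 + 7x + 1
image of x^8: 16x^7 + 28x^6 + 56x^5 + 70x^4 + 56x^3 + 28x^2 + 8x + 1
each image's coordinates form column j of the matrix

the matrix is [[0, 2, 1, 1, 1, 1, 1, 1, 1]; [0, 0, 4, 3, 4, 5, 6, 7, 8]; [0, 0, 0, 6, 6, 10, 15, 21, 28]; [0, 0, 0, 0, 8, 10, 20, 35, 56]; [0, 0, 0, 0, 0, 10, 15, 35, 70]; [0, 0, 0, 0, 0, 0, 12, 21, 56]; [0, 0, 0, 0, 0, 0, 0, 14, 28]; [0, 0, 0, 0, 0, 0, 0, 0, 16]] (rows listed top to bottom)


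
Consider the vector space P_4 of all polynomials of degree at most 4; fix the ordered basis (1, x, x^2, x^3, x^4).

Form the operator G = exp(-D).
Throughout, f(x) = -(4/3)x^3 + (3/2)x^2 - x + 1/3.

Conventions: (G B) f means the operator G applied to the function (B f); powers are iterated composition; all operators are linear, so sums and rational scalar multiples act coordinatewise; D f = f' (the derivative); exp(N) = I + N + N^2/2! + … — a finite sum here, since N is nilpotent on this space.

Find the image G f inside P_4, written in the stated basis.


g(x) = -(4/3)x^3 + (11/2)x^2 - 8x + 25/6

order-1 term: 4x^2 - 3x + 1
order-2 term: -4x + 3/2
order-3 term: 4/3
the series for exp(-D) f terminates at order 3
exp(-D) f = -(4/3)x^3 + (11/2)x^2 - 8x + 25/6


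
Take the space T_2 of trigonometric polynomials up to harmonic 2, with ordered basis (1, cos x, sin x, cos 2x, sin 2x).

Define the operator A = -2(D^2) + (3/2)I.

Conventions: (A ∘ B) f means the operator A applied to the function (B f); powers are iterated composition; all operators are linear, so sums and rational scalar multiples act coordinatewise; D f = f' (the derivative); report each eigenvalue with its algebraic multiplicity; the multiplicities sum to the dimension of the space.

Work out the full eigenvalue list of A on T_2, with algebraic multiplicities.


λ = 3/2 (multiplicity 1), λ = 7/2 (multiplicity 2), λ = 19/2 (multiplicity 2)

image of 1: 3/2
image of cos x: (7/2)cos x
image of sin x: (7/2)sin x
image of cos 2x: (19/2)cos 2x
image of sin 2x: (19/2)sin 2x
the matrix is diagonal; its diagonal is (3/2, 7/2, 7/2, 19/2, 19/2)
for a triangular matrix the eigenvalues are the diagonal entries, with algebraic multiplicity their repetition count


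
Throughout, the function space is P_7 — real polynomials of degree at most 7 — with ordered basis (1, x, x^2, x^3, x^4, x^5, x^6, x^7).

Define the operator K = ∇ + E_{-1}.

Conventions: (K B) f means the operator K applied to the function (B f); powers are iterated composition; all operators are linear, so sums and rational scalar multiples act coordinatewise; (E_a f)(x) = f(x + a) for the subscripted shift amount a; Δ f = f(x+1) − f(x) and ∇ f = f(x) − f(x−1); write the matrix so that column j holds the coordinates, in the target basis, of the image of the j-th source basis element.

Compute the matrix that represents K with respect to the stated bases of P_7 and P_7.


image of 1: 1
image of x: x
image of x^2: x^2
image of x^3: x^3
image of x^4: x^4
image of x^5: x^5
image of x^6: x^6
image of x^7: x^7
each image's coordinates form column j of the matrix

the matrix is [[1, 0, 0, 0, 0, 0, 0, 0]; [0, 1, 0, 0, 0, 0, 0, 0]; [0, 0, 1, 0, 0, 0, 0, 0]; [0, 0, 0, 1, 0, 0, 0, 0]; [0, 0, 0, 0, 1, 0, 0, 0]; [0, 0, 0, 0, 0, 1, 0, 0]; [0, 0, 0, 0, 0, 0, 1, 0]; [0, 0, 0, 0, 0, 0, 0, 1]] (rows listed top to bottom)


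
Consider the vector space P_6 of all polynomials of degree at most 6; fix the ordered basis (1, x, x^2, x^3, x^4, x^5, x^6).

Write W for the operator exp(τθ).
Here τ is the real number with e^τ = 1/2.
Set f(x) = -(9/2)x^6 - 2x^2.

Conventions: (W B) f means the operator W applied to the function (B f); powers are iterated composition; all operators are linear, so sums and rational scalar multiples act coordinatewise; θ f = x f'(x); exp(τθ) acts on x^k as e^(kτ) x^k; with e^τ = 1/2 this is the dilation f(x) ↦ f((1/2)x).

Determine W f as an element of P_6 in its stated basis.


exp(τθ) x^k = e^(kτ) x^k; with e^τ = 1/2 this sends x^k to (1/2)^k x^k
x^2 ↦ 1/4 x^2
x^6 ↦ 1/64 x^6
applying this coordinatewise to f: exp(τθ) f = -(9/128)x^6 - (1/2)x^2

the image equals g(x) = -(9/128)x^6 - (1/2)x^2


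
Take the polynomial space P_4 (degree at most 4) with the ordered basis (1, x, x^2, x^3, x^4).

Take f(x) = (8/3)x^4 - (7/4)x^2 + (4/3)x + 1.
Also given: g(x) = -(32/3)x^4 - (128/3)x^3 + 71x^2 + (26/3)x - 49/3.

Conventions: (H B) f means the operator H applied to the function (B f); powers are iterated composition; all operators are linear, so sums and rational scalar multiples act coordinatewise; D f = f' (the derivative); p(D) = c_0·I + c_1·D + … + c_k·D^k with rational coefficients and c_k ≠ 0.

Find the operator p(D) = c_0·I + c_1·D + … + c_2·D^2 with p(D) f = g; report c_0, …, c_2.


p(D) = -4·I − 4·D + 2·D^2, i.e. c_0 = -4, c_1 = -4, c_2 = 2

D^0 f = (8/3)x^4 - (7/4)x^2 + (4/3)x + 1
D^1 f = (32/3)x^3 - (7/2)x + 4/3
D^2 f = 32x^2 - 7/2
matching coefficients of g against c_0 f + c_1 Df + … from the top degree down determines the c_i
solution: c_0 = -4, c_1 = -4, c_2 = 2


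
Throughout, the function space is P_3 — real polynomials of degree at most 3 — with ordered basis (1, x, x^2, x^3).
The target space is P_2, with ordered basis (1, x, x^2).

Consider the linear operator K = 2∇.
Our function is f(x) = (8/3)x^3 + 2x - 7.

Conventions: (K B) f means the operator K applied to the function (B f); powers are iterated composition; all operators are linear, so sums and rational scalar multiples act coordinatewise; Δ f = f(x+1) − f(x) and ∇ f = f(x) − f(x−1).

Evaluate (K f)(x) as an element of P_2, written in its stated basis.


∇ f = 8x^2 - 8x + 14/3
(2∇) f = 16x^2 - 16x + 28/3

the result is g(x) = 16x^2 - 16x + 28/3


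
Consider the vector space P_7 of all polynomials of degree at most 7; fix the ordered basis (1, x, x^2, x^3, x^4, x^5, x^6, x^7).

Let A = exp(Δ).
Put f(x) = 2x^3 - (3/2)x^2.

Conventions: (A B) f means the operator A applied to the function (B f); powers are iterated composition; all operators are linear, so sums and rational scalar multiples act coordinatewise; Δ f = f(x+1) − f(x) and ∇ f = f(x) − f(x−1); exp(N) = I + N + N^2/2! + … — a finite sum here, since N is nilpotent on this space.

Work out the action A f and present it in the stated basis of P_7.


g(x) = 2x^3 + (9/2)x^2 + 9x + 7

order-1 term: 6x^2 + 3x + 1/2
order-2 term: 6x + 9/2
order-3 term: 2
the series for exp(Δ) f terminates at order 3
exp(Δ) f = 2x^3 + (9/2)x^2 + 9x + 7


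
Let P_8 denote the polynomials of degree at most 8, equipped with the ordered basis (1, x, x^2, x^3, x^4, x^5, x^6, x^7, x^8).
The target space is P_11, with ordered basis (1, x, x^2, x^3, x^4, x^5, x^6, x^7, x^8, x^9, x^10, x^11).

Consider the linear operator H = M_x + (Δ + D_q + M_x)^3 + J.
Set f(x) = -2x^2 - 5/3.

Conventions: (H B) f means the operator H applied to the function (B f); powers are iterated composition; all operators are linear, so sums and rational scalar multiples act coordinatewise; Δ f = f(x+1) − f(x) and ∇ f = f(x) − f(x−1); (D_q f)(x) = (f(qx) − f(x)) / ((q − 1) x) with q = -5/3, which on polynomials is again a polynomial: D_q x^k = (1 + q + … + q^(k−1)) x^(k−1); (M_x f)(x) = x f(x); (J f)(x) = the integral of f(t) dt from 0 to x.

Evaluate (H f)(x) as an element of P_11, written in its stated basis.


the image equals g(x) = -2x^5 - (545/27)x^3 - 20x^2 - (1118/27)x - 293/9

M_x f = -2x^3 - (5/3)x
Δ f = -4x - 2
D_q f = (4/3)x
M_x f = -2x^3 - (5/3)x
(Δ + D_q + M_x) f = -2x^3 - (13/3)x - 2
Δ (Δ + D_q + M_x) f = -6x^2 - 6x - 19/3
D_q (Δ + D_q + M_x) f = -(38/9)x^2 - 13/3
M_x (Δ + D_q + M_x) f = -2x^4 - (13/3)x^2 - 2x
(Δ + D_q + M_x) (Δ + D_q + M_x) f = -2x^4 - (131/9)x^2 - 8x - 32/3
Δ (Δ + D_q + M_x) (Δ + D_q + M_x) f = -8x^3 - 12x^2 - (334/9)x - 221/9
D_q (Δ + D_q + M_x) (Δ + D_q + M_x) f = (136/27)x^3 + (262/27)x - 8
M_x (Δ + D_q + M_x) (Δ + D_q + M_x) f = -2x^5 - (131/9)x^3 - 8x^2 - (32/3)x
(Δ + D_q + M_x) (Δ + D_q + M_x) (Δ + D_q + M_x) f = -2x^5 - (473/27)x^3 - 20x^2 - (1028/27)x - 293/9
J f = -(2/3)x^3 - (5/3)x
(M_x + (Δ + D_q + M_x)^3 + J) f = -2x^5 - (545/27)x^3 - 20x^2 - (1118/27)x - 293/9


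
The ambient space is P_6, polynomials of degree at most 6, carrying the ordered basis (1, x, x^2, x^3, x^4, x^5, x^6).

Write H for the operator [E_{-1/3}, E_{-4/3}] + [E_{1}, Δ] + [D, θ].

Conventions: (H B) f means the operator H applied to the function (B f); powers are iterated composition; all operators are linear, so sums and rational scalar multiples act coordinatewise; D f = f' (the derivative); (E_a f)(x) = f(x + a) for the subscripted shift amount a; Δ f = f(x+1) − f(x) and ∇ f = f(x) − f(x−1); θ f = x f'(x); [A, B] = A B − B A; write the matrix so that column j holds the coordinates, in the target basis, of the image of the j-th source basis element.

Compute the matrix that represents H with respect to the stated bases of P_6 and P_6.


the matrix is [[0, 1, 0, 0, 0, 0, 0]; [0, 0, 2, 0, 0, 0, 0]; [0, 0, 0, 3, 0, 0, 0]; [0, 0, 0, 0, 4, 0, 0]; [0, 0, 0, 0, 0, 5, 0]; [0, 0, 0, 0, 0, 0, 6]; [0, 0, 0, 0, 0, 0, 0]] (rows listed top to bottom)

image of 1: 0
image of x: 1
image of x^2: 2x
image of x^3: 3x^2
image of x^4: 4x^3
image of x^5: 5x^4
image of x^6: 6x^5
each image's coordinates form column j of the matrix


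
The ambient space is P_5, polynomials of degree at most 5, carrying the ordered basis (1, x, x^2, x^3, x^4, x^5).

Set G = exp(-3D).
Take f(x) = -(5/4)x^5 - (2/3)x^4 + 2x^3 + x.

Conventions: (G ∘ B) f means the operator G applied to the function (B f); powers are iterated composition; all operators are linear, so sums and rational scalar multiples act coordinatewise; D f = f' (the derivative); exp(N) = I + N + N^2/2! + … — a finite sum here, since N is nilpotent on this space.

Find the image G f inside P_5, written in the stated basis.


order-1 term: (75/4)x^4 + 8x^3 - 18x^2 - 3
order-2 term: -(225/2)x^3 - 36x^2 + 54x
order-3 term: (675/2)x^2 + 72x - 54
order-4 term: -(2025/4)x - 54
order-5 term: 1215/4
the series for exp(-3D) f terminates at order 5
exp(-3D) f = -(5/4)x^5 + (217/12)x^4 - (205/2)x^3 + (567/2)x^2 - (1517/4)x + 771/4

the image equals g(x) = -(5/4)x^5 + (217/12)x^4 - (205/2)x^3 + (567/2)x^2 - (1517/4)x + 771/4


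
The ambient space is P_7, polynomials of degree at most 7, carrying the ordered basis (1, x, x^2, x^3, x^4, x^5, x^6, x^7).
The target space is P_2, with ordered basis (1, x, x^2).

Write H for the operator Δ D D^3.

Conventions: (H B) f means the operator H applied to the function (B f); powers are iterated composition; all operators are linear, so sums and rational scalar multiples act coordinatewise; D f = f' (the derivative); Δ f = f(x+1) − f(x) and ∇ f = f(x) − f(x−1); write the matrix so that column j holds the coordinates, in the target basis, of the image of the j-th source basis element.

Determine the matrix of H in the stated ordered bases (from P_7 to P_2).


image of 1: 0
image of x: 0
image of x^2: 0
image of x^3: 0
image of x^4: 0
image of x^5: 120
image of x^6: 720x + 360
image of x^7: 2520x^2 + 2520x + 840
each image's coordinates form column j of the matrix

the matrix is [[0, 0, 0, 0, 0, 120, 360, 840]; [0, 0, 0, 0, 0, 0, 720, 2520]; [0, 0, 0, 0, 0, 0, 0, 2520]] (rows listed top to bottom)


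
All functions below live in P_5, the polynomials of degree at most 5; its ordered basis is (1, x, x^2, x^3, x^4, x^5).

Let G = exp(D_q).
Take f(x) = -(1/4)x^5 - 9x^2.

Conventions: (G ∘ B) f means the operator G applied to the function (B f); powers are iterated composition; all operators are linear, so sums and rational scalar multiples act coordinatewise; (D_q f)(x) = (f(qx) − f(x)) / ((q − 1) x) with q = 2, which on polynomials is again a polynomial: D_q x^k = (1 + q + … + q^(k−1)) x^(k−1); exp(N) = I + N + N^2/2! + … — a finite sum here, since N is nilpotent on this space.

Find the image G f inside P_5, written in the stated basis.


the result is g(x) = -(1/4)x^5 - (31/4)x^4 - (465/8)x^3 - (1157/8)x^2 - (4119/32)x - 1083/32

order-1 term: -(31/4)x^4 - 27x
order-2 term: -(465/8)x^3 - 27/2
order-3 term: -(1085/8)x^2
order-4 term: -(3255/32)x
order-5 term: -651/32
the series for exp(D_q) f terminates at order 5
exp(D_q) f = -(1/4)x^5 - (31/4)x^4 - (465/8)x^3 - (1157/8)x^2 - (4119/32)x - 1083/32


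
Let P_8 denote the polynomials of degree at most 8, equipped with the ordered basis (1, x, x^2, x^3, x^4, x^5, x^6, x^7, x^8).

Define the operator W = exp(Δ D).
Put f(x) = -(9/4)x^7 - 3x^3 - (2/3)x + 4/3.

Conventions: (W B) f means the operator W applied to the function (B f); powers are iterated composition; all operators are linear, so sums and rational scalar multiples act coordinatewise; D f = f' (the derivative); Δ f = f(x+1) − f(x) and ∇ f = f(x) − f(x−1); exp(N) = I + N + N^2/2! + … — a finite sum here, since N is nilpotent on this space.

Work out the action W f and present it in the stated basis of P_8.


order-1 term: -(189/2)x^5 - (945/4)x^4 - 315x^3 - (945/4)x^2 - (225/2)x - 99/4
order-2 term: -945x^3 - 2835x^2 - (6615/2)x - 2835/2
order-3 term: -1890x - 2835
the series for exp(Δ D) f terminates at order 3
exp(Δ D) f = -(9/4)x^7 - (189/2)x^5 - (945/4)x^4 - 1263x^3 - (12285/4)x^2 - (15932/3)x - 51311/12

the result is g(x) = -(9/4)x^7 - (189/2)x^5 - (945/4)x^4 - 1263x^3 - (12285/4)x^2 - (15932/3)x - 51311/12


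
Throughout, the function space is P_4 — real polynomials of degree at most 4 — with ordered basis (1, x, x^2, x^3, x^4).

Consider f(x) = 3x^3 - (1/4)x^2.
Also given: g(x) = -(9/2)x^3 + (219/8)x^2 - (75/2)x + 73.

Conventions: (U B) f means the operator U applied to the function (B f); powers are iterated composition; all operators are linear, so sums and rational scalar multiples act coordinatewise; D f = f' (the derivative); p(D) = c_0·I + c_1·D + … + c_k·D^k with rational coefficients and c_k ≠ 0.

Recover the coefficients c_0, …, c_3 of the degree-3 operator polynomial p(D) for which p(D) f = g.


D^0 f = 3x^3 - (1/4)x^2
D^1 f = 9x^2 - (1/2)x
D^2 f = 18x - 1/2
D^3 f = 18
matching coefficients of g against c_0 f + c_1 Df + … from the top degree down determines the c_i
solution: c_0 = -3/2, c_1 = 3, c_2 = -2, c_3 = 4

c_0 = -3/2, c_1 = 3, c_2 = -2, c_3 = 4


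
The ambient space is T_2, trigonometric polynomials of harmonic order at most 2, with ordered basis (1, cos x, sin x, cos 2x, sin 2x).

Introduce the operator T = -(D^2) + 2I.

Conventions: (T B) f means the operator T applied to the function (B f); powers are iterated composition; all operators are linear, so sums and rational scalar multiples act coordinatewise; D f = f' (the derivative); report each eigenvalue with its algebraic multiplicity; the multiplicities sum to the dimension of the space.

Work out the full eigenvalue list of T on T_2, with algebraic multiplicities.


image of 1: 2
image of cos x: 3cos x
image of sin x: 3sin x
image of cos 2x: 6cos 2x
image of sin 2x: 6sin 2x
the matrix is diagonal; its diagonal is (2, 3, 3, 6, 6)
for a triangular matrix the eigenvalues are the diagonal entries, with algebraic multiplicity their repetition count

λ = 2 (multiplicity 1), λ = 3 (multiplicity 2), λ = 6 (multiplicity 2)


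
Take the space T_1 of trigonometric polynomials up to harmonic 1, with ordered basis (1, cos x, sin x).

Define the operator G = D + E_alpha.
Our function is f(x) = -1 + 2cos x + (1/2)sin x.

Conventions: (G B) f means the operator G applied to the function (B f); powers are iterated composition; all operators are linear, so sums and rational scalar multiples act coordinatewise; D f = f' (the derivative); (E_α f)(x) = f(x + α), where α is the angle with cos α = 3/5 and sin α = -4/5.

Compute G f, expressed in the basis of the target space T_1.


the result is g(x) = -1 + (13/10)cos x - (1/10)sin x

D f = (1/2)cos x - 2sin x
E_alpha f = -1 + (4/5)cos x + (19/10)sin x
(D + E_alpha) f = -1 + (13/10)cos x - (1/10)sin x


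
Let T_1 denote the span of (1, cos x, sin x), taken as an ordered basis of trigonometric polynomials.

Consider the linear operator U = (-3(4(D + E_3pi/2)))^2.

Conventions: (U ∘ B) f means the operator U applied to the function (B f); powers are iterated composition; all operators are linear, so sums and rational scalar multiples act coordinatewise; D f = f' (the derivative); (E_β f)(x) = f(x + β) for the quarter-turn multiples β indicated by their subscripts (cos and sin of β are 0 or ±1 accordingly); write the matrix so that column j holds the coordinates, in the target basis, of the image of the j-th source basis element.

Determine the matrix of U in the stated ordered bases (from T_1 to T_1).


the matrix is [[144, 0, 0]; [0, 0, 0]; [0, 0, 0]] (rows listed top to bottom)

image of 1: 144
image of cos x: 0
image of sin x: 0
each image's coordinates form column j of the matrix


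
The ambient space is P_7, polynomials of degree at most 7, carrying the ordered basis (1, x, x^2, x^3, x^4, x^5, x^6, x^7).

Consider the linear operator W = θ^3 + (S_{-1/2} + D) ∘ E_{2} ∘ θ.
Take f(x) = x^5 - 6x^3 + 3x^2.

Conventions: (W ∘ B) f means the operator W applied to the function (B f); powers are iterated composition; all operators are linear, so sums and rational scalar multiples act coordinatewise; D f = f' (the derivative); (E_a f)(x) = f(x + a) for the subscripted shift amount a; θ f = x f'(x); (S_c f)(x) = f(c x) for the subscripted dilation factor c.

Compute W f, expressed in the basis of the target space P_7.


the result is g(x) = (3995/32)x^5 + (225/8)x^4 + (61/4)x^3 + (1289/2)x^2 + 492x + 248

θ f = 5x^5 - 18x^3 + 6x^2
θ θ f = 25x^5 - 54x^3 + 12x^2
θ θ θ f = 125x^5 - 162x^3 + 24x^2
θ f = 5x^5 - 18x^3 + 6x^2
E_{2} θ f = 5x^5 + 50x^4 + 182x^3 + 298x^2 + 208x + 40
S_{-1/2} (E_{2} ∘ θ) f = -(5/32)x^5 + (25/8)x^4 - (91/4)x^3 + (149/2)x^2 - 104x + 40
D (E_{2} ∘ θ) f = 25x^4 + 200x^3 + 546x^2 + 596x + 208
(S_{-1/2} + D) (E_{2} ∘ θ) f = -(5/32)x^5 + (225/8)x^4 + (709/4)x^3 + (1241/2)x^2 + 492x + 248
(θ^3 + (S_{-1/2} + D) ∘ E_{2} ∘ θ) f = (3995/32)x^5 + (225/8)x^4 + (61/4)x^3 + (1289/2)x^2 + 492x + 248


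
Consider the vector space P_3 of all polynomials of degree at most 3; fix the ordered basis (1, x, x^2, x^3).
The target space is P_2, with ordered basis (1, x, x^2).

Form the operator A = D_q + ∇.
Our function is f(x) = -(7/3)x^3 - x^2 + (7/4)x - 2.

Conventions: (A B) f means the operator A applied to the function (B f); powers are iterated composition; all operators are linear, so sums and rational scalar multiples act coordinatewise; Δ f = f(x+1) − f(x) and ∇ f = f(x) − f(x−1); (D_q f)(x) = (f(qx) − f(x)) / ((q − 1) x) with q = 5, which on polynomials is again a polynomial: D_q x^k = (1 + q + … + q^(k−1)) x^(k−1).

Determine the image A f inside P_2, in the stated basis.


g(x) = -(238/3)x^2 - x + 13/6

D_q f = -(217/3)x^2 - 6x + 7/4
∇ f = -7x^2 + 5x + 5/12
(D_q + ∇) f = -(238/3)x^2 - x + 13/6


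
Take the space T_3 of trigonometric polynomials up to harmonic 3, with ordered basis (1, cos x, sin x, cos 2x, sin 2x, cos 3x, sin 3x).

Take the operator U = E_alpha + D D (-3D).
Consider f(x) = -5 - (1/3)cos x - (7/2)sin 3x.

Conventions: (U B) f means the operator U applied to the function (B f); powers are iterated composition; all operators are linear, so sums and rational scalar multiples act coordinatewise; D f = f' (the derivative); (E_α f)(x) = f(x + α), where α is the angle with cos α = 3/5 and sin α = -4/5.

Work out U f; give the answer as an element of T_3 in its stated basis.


the result is g(x) = -5 - (1/5)cos x + (11/15)sin x - (70567/250)cos 3x + (819/250)sin 3x

E_alpha f = -5 - (1/5)cos x - (4/15)sin x + (154/125)cos 3x + (819/250)sin 3x
D f = (1/3)sin x - (21/2)cos 3x
(-3D) f = -sin x + (63/2)cos 3x
D (-3D) f = -cos x - (189/2)sin 3x
D D (-3D) f = sin x - (567/2)cos 3x
(E_alpha + D D (-3D)) f = -5 - (1/5)cos x + (11/15)sin x - (70567/250)cos 3x + (819/250)sin 3x


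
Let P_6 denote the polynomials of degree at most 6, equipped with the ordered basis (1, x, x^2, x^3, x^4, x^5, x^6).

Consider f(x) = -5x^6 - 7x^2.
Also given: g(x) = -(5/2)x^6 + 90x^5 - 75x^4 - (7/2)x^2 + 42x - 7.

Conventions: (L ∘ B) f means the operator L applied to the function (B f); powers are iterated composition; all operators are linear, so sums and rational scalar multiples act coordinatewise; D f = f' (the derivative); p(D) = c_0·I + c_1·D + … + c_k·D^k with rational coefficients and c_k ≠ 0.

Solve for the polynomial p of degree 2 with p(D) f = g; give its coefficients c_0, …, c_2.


c_0 = 1/2, c_1 = -3, c_2 = 1/2

D^0 f = -5x^6 - 7x^2
D^1 f = -30x^5 - 14x
D^2 f = -150x^4 - 14
matching coefficients of g against c_0 f + c_1 Df + … from the top degree down determines the c_i
solution: c_0 = 1/2, c_1 = -3, c_2 = 1/2


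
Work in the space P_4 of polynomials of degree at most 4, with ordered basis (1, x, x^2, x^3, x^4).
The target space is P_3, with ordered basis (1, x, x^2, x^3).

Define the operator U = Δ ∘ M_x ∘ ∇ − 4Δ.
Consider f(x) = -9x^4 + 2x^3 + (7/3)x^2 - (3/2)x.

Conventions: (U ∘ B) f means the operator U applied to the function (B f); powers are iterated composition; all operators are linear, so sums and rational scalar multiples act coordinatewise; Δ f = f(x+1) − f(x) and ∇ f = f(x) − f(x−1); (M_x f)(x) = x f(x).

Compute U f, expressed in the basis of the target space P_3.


the result is g(x) = 156x^2 + (188/3)x + 37/2

∇ f = -36x^3 + 60x^2 - (112/3)x + 43/6
M_x ∇ f = -36x^4 + 60x^3 - (112/3)x^2 + (43/6)x
Δ M_x ∇ f = -144x^3 - 36x^2 - (116/3)x - 37/6
Δ f = -36x^3 - 48x^2 - (76/3)x - 37/6
(-4Δ) f = 144x^3 + 192x^2 + (304/3)x + 74/3
(Δ ∘ M_x ∘ ∇ − 4Δ) f = 156x^2 + (188/3)x + 37/2


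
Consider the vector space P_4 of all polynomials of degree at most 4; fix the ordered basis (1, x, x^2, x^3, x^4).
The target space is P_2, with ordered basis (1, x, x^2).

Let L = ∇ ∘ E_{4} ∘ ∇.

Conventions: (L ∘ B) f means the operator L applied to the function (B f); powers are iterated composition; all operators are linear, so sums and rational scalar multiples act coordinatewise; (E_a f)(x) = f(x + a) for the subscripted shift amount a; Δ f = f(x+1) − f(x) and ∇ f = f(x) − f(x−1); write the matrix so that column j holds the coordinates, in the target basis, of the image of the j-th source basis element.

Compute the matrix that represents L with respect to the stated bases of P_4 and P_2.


image of 1: 0
image of x: 0
image of x^2: 2
image of x^3: 6x + 18
image of x^4: 12x^2 + 72x + 110
each image's coordinates form column j of the matrix

the matrix is [[0, 0, 2, 18, 110]; [0, 0, 0, 6, 72]; [0, 0, 0, 0, 12]] (rows listed top to bottom)


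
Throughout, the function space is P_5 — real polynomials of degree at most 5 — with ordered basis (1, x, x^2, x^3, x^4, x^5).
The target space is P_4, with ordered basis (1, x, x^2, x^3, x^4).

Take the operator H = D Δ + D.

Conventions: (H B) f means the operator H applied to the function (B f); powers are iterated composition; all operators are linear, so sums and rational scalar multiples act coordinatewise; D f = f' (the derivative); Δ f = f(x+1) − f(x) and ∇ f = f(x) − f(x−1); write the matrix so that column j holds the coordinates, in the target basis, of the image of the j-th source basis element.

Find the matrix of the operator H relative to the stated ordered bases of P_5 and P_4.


the matrix is [[0, 1, 2, 3, 4, 5]; [0, 0, 2, 6, 12, 20]; [0, 0, 0, 3, 12, 30]; [0, 0, 0, 0, 4, 20]; [0, 0, 0, 0, 0, 5]] (rows listed top to bottom)

image of 1: 0
image of x: 1
image of x^2: 2x + 2
image of x^3: 3x^2 + 6x + 3
image of x^4: 4x^3 + 12x^2 + 12x + 4
image of x^5: 5x^4 + 20x^3 + 30x^2 + 20x + 5
each image's coordinates form column j of the matrix


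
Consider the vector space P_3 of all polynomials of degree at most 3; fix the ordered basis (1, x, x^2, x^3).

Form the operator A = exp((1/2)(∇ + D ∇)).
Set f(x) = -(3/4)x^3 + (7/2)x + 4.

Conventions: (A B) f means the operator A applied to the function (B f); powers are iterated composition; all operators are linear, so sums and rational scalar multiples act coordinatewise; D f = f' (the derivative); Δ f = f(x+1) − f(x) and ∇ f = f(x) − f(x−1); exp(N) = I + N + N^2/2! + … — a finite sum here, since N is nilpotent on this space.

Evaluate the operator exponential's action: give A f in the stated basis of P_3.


order-1 term: -(9/8)x^2 - (9/8)x + 5/2
order-2 term: -(9/16)x - 9/16
order-3 term: -3/32
the series for exp((1/2)(∇ + D ∇)) f terminates at order 3
exp((1/2)(∇ + D ∇)) f = -(3/4)x^3 - (9/8)x^2 + (29/16)x + 187/32

the image equals g(x) = -(3/4)x^3 - (9/8)x^2 + (29/16)x + 187/32


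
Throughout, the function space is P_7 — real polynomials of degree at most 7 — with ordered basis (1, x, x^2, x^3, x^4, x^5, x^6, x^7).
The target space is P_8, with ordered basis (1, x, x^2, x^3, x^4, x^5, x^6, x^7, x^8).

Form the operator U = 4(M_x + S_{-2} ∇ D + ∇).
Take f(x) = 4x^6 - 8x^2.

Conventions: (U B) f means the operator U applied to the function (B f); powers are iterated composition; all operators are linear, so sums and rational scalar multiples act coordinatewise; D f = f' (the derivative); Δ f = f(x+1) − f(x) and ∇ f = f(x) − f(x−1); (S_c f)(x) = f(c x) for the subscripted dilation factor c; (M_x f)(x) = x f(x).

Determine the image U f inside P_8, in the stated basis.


M_x f = 4x^7 - 8x^3
D f = 24x^5 - 16x
∇ D f = 120x^4 - 240x^3 + 240x^2 - 120x + 8
S_{-2} ∇ D f = 1920x^4 + 1920x^3 + 960x^2 + 240x + 8
∇ f = 24x^5 - 60x^4 + 80x^3 - 60x^2 + 8x + 4
(M_x + S_{-2} ∇ D + ∇) f = 4x^7 + 24x^5 + 1860x^4 + 1992x^3 + 900x^2 + 248x + 12
(4(M_x + S_{-2} ∇ D + ∇)) f = 16x^7 + 96x^5 + 7440x^4 + 7968x^3 + 3600x^2 + 992x + 48

g(x) = 16x^7 + 96x^5 + 7440x^4 + 7968x^3 + 3600x^2 + 992x + 48


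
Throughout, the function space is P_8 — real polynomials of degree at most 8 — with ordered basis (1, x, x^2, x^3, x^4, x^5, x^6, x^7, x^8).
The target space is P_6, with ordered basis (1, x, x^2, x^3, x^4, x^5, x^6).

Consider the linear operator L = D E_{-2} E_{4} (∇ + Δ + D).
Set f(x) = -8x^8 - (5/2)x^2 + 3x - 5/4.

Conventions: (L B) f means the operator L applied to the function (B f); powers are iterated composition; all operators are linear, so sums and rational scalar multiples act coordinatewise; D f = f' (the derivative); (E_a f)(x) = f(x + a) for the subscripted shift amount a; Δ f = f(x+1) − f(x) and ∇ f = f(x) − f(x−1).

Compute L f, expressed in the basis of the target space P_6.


∇ f = -64x^7 + 224x^6 - 448x^5 + 560x^4 - 448x^3 + 224x^2 - 69x + 27/2
Δ f = -64x^7 - 224x^6 - 448x^5 - 560x^4 - 448x^3 - 224x^2 - 69x - 15/2
D f = -64x^7 - 5x + 3
(∇ + Δ + D) f = -192x^7 - 896x^5 - 896x^3 - 143x + 9
E_{4} (∇ + Δ + D) f = -192x^7 - 5376x^6 - 65408x^5 - 448000x^4 - 1864576x^3 - 4712960x^2 - 6695055x - 4121139
E_{-2} (E_{4} (∇ + Δ + D)) f = -192x^7 - 2688x^6 - 17024x^5 - 62720x^4 - 144256x^3 - 206080x^2 - 168591x - 60693
D E_{-2} (E_{4} (∇ + Δ + D)) f = -1344x^6 - 16128x^5 - 85120x^4 - 250880x^3 - 432768x^2 - 412160x - 168591

the image equals g(x) = -1344x^6 - 16128x^5 - 85120x^4 - 250880x^3 - 432768x^2 - 412160x - 168591


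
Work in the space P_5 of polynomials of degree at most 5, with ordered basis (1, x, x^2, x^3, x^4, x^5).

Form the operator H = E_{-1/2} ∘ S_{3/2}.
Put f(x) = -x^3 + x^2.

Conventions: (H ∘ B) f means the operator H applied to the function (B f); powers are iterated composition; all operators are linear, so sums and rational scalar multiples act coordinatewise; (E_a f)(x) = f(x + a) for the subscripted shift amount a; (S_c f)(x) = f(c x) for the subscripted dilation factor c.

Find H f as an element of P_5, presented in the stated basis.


S_{3/2} f = -(27/8)x^3 + (9/4)x^2
E_{-1/2} S_{3/2} f = -(27/8)x^3 + (117/16)x^2 - (153/32)x + 63/64

g(x) = -(27/8)x^3 + (117/16)x^2 - (153/32)x + 63/64


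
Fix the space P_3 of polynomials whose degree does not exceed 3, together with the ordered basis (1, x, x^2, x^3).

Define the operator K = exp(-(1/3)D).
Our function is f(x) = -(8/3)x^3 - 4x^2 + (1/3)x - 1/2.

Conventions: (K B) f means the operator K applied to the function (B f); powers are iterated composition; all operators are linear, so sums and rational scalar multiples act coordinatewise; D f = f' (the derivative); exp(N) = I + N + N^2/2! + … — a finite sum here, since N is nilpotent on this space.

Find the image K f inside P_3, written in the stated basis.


the image equals g(x) = -(8/3)x^3 - (4/3)x^2 + (19/9)x - 155/162

order-1 term: (8/3)x^2 + (8/3)x - 1/9
order-2 term: -(8/9)x - 4/9
order-3 term: 8/81
the series for exp(-(1/3)D) f terminates at order 3
exp(-(1/3)D) f = -(8/3)x^3 - (4/3)x^2 + (19/9)x - 155/162


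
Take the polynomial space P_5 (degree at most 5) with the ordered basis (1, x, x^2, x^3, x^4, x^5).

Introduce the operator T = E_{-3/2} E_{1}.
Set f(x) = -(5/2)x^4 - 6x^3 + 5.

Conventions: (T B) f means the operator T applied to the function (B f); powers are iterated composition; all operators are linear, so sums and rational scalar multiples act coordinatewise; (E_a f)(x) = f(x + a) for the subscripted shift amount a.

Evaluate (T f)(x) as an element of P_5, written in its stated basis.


g(x) = -(5/2)x^4 - x^3 + (21/4)x^2 - (13/4)x + 179/32

E_{1} f = -(5/2)x^4 - 16x^3 - 33x^2 - 28x - 7/2
E_{-3/2} E_{1} f = -(5/2)x^4 - x^3 + (21/4)x^2 - (13/4)x + 179/32


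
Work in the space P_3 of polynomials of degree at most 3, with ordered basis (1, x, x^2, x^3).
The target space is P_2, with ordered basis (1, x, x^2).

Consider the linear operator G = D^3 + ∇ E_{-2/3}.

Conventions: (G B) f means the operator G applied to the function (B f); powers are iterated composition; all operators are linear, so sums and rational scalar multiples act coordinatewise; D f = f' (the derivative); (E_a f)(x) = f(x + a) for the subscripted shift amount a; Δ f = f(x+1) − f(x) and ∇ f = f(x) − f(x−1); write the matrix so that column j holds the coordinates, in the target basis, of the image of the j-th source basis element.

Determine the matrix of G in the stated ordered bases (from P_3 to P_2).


image of 1: 0
image of x: 1
image of x^2: 2x - 7/3
image of x^3: 3x^2 - 7x + 31/3
each image's coordinates form column j of the matrix

the matrix is [[0, 1, -7/3, 31/3]; [0, 0, 2, -7]; [0, 0, 0, 3]] (rows listed top to bottom)


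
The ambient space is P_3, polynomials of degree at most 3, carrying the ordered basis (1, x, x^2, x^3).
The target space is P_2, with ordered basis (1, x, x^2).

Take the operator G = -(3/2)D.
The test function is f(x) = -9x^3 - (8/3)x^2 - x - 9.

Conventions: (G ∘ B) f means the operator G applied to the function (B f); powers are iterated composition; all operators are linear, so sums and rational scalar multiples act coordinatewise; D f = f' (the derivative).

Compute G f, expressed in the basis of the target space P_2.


g(x) = (81/2)x^2 + 8x + 3/2

D f = -27x^2 - (16/3)x - 1
(-(3/2)D) f = (81/2)x^2 + 8x + 3/2


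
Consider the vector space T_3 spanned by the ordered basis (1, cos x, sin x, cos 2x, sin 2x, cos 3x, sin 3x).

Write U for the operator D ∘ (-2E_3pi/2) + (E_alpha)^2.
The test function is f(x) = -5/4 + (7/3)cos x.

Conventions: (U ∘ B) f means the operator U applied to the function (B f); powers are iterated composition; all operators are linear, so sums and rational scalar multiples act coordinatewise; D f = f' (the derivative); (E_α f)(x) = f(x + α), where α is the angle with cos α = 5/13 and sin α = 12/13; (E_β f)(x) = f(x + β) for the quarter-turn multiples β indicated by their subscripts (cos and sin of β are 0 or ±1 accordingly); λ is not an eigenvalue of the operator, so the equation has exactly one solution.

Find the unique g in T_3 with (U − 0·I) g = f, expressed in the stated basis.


write g with unknown coordinates in the stated basis and equate coefficients in (U − 0·I) g = f
solving from the highest basis element down gives g = -5/4 - (3199/3963)cos x + (280/1321)sin x
check: U g = -5/4 + (7/3)cos x
so U g − 0·g = -5/4 + (7/3)cos x = f ✓

g(x) = -5/4 - (3199/3963)cos x + (280/1321)sin x


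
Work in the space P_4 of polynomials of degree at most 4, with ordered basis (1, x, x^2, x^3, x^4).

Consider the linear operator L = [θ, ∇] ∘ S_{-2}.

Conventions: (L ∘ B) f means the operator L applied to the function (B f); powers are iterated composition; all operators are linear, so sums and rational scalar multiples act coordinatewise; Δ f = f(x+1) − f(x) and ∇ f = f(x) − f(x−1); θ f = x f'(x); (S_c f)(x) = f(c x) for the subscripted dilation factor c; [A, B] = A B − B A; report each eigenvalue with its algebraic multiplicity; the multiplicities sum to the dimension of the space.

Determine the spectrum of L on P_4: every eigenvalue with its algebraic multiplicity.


image of 1: 0
image of x: 2
image of x^2: -8x + 8
image of x^3: 24x^2 - 48x + 24
image of x^4: -64x^3 + 192x^2 - 192x + 64
the matrix is upper triangular; its diagonal is (0, 0, 0, 0, 0)
for a triangular matrix the eigenvalues are the diagonal entries, with algebraic multiplicity their repetition count

λ = 0 (multiplicity 5)


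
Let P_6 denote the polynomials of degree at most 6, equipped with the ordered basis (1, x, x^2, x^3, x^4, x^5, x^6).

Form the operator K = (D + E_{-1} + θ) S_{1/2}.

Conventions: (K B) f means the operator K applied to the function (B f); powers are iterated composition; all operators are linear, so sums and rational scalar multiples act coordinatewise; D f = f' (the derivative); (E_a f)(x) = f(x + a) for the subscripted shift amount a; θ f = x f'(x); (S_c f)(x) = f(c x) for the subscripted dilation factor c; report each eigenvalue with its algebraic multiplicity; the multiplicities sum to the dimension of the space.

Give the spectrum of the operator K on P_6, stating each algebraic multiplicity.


image of 1: 1
image of x: x
image of x^2: (3/4)x^2 + 1/4
image of x^3: (1/2)x^3 + (3/8)x - 1/8
image of x^4: (5/16)x^4 + (3/8)x^2 - (1/4)x + 1/16
image of x^5: (3/16)x^5 + (5/16)x^3 - (5/16)x^2 + (5/32)x - 1/32
image of x^6: (7/64)x^6 + (15/64)x^4 - (5/16)x^3 + (15/64)x^2 - (3/32)x + 1/64
the matrix is upper triangular; its diagonal is (1, 1, 3/4, 1/2, 5/16, 3/16, 7/64)
for a triangular matrix the eigenvalues are the diagonal entries, with algebraic multiplicity their repetition count

λ = 7/64 (multiplicity 1), λ = 3/16 (multiplicity 1), λ = 5/16 (multiplicity 1), λ = 1/2 (multiplicity 1), λ = 3/4 (multiplicity 1), λ = 1 (multiplicity 2)


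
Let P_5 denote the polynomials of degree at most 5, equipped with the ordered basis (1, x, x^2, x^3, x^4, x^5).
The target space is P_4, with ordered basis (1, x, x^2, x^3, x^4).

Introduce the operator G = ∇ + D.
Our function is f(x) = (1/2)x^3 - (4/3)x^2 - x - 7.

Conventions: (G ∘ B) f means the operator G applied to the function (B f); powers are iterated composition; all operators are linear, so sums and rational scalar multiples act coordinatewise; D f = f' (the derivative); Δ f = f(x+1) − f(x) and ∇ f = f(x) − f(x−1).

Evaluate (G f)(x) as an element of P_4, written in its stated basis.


the result is g(x) = 3x^2 - (41/6)x - 1/6

∇ f = (3/2)x^2 - (25/6)x + 5/6
D f = (3/2)x^2 - (8/3)x - 1
(∇ + D) f = 3x^2 - (41/6)x - 1/6


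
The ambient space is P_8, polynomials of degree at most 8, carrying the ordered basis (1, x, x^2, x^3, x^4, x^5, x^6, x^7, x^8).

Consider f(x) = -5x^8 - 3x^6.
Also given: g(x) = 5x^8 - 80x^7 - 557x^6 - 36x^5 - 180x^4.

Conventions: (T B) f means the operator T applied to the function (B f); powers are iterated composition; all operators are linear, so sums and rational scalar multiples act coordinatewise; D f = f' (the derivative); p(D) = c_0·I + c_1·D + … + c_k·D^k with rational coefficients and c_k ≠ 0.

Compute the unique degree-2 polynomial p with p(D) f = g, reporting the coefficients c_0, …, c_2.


D^0 f = -5x^8 - 3x^6
D^1 f = -40x^7 - 18x^5
D^2 f = -280x^6 - 90x^4
matching coefficients of g against c_0 f + c_1 Df + … from the top degree down determines the c_i
solution: c_0 = -1, c_1 = 2, c_2 = 2

p(D) = -I + 2·D + 2·D^2, i.e. c_0 = -1, c_1 = 2, c_2 = 2
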